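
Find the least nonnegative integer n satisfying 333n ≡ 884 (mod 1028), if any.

972

gcd(1028, 333) = 1  (1028 = 3*333 + 29, 333 = 11*29 + 14, 29 = 2*14 + 1, 14 = 14*1).
1 divides 884, so solutions exist.
Back-substituting, 333*(-71) + 1028*(23) = 1.
So 333*(-71) ≡ 1 (mod 1028); multiply by 884: n ≡ -62764 (mod 1028).
Smallest nonnegative: n = -62764 mod 1028 = 972.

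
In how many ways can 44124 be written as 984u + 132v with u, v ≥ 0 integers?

gcd(984, 132) = 12  (984 = 7*132 + 60, 132 = 2*60 + 12, 60 = 5*12).
Back-substituting, 984*(-2) + 132*(15) = 12.
Scale by 3677: one solution is (-7354, 55155). Reduce u mod 11: (5, 297).
General: u = 5 + 11t, v = 297 - 82t.
u ≥ 0 ⇒ t ≥ 0; v ≥ 0 ⇒ t ≤ 3. So t ∈ [0, 3]: 4 solutions.

4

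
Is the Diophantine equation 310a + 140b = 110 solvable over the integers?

yes

gcd(310, 140) = 10  (310 = 2·140 + 30, 140 = 4·30 + 20, 30 = 1·20 + 10, 20 = 2·10).
10 divides 110, so integer solutions exist.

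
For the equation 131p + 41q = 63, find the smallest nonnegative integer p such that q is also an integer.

gcd(131, 41):
  131 = 3*41 + 8
  41 = 5*8 + 1
  8 = 8*1
so gcd(131, 41) = 1.
1 divides 63, so solutions exist.
Back-substitute for Bézout coefficients:
  1 = 41 - 5*8
  ... = 131*(-5) + 41*(16)
Scale by 63/1 = 63: (p₀, q₀) = (-315, 1008).
General solution: p = -315 + 41t, q = 1008 - 131t for integer t.
p ≥ 0: smallest is -315 mod 41 = 13 (at t = 8), with q = -40.

13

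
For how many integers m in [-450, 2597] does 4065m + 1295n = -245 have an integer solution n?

11

gcd(4065, 1295):
  4065 = 3·1295 + 180
  1295 = 7·180 + 35
  180 = 5·35 + 5
  35 = 7·5
so gcd(4065, 1295) = 5.
Back-substitute for Bézout coefficients:
  5 = 180 - 5·35
  ... = 4065·(36) + 1295·(-113)
Scale by -49: particular solution (-1764, 5537); reduce m mod 259: (49, -154).
General solution: m = 49 + 259t, n = -154 - 813t for integer t.
-450 ≤ 49 + 259t ≤ 2597 gives t ∈ [-1, 9], which is 11 values.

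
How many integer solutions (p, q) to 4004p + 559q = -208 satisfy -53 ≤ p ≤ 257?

7

gcd(4004, 559):
  4004 = 7×559 + 91
  559 = 6×91 + 13
  91 = 7×13
so gcd(4004, 559) = 13.
Back-substitute for Bézout coefficients:
  13 = 559 - 6×91
  ... = 4004×(-6) + 559×(43)
Scale by -16: particular solution (96, -688); reduce p mod 43: (10, -72).
General solution: p = 10 + 43t, q = -72 - 308t for integer t.
-53 ≤ 10 + 43t ≤ 257 gives t ∈ [-1, 5], which is 7 values.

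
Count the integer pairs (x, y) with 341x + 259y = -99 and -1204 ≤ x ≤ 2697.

gcd(341, 259) = 1  (341 = 1×259 + 82, 259 = 3×82 + 13, 82 = 6×13 + 4, 13 = 3×4 + 1, 4 = 4×1).
Back-substituting, 341×(-60) + 259×(79) = 1.
Scale by -99: particular solution (5940, -7821); reduce x mod 259: (242, -319).
General solution: x = 242 + 259t, y = -319 - 341t for integer t.
-1204 ≤ 242 + 259t ≤ 2697 gives t ∈ [-5, 9], which is 15 values.

15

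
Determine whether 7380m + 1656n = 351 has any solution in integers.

gcd(7380, 1656):
  7380 = 4*1656 + 756
  1656 = 2*756 + 144
  756 = 5*144 + 36
  144 = 4*36
so gcd(7380, 1656) = 36.
36 does not divide 351 (remainder 27), so no integer solutions.

no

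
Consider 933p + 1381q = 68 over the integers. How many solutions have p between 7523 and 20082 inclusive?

gcd(1381, 933):
  1381 = 1·933 + 448
  933 = 2·448 + 37
  448 = 12·37 + 4
  37 = 9·4 + 1
  4 = 4·1
so gcd(1381, 933) = 1.
Back-substitute for Bézout coefficients:
  1 = 37 - 9·4
  ... = 933·(336) + 1381·(-227)
Scale by 68: particular solution (22848, -15436); reduce p mod 1381: (752, -508).
General solution: p = 752 + 1381t, q = -508 - 933t for integer t.
7523 ≤ 752 + 1381t ≤ 20082 gives t ∈ [5, 13], which is 9 values.

9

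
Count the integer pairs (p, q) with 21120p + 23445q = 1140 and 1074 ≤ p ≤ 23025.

gcd(23445, 21120):
  23445 = 1*21120 + 2325
  21120 = 9*2325 + 195
  2325 = 11*195 + 180
  195 = 1*180 + 15
  180 = 12*15
so gcd(23445, 21120) = 15.
Back-substitute for Bézout coefficients:
  15 = 195 - 1*180
  ... = 21120*(121) + 23445*(-109)
Scale by 76: particular solution (9196, -8284); reduce p mod 1563: (1381, -1244).
General solution: p = 1381 + 1563t, q = -1244 - 1408t for integer t.
1074 ≤ 1381 + 1563t ≤ 23025 gives t ∈ [0, 13], which is 14 values.

14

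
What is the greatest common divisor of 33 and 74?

gcd(74, 33) = 1  (74 = 2×33 + 8, 33 = 4×8 + 1, 8 = 8×1).

1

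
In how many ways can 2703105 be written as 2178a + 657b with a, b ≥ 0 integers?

17

gcd(2178, 657):
  2178 = 3×657 + 207
  657 = 3×207 + 36
  207 = 5×36 + 27
  36 = 1×27 + 9
  27 = 3×9
so gcd(2178, 657) = 9.
Back-substitute for Bézout coefficients:
  9 = 36 - 1×27
  ... = 2178×(-19) + 657×(63)
Scale by 300345: one solution is (-5706555, 18921735). Reduce a mod 73: (1, 4111).
General: a = 1 + 73t, b = 4111 - 242t.
a ≥ 0 ⇒ t ≥ 0; b ≥ 0 ⇒ t ≤ 16. So t ∈ [0, 16]: 17 solutions.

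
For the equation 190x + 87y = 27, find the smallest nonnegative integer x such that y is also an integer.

18

gcd(190, 87):
  190 = 2×87 + 16
  87 = 5×16 + 7
  16 = 2×7 + 2
  7 = 3×2 + 1
  2 = 2×1
so gcd(190, 87) = 1.
1 divides 27, so solutions exist.
Back-substitute for Bézout coefficients:
  1 = 7 - 3×2
  ... = 190×(-38) + 87×(83)
Scale by 27/1 = 27: (x₀, y₀) = (-1026, 2241).
General solution: x = -1026 + 87t, y = 2241 - 190t for integer t.
x ≥ 0: smallest is -1026 mod 87 = 18 (at t = 12), with y = -39.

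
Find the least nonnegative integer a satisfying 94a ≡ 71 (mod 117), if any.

2

gcd(117, 94) = 1  (117 = 1·94 + 23, 94 = 4·23 + 2, 23 = 11·2 + 1, 2 = 2·1).
1 divides 71, so solutions exist.
Back-substituting, 94·(-56) + 117·(45) = 1.
So 94·(-56) ≡ 1 (mod 117); multiply by 71: a ≡ -3976 (mod 117).
Smallest nonnegative: a = -3976 mod 117 = 2.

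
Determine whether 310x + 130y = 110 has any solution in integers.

gcd(310, 130) = 10  (310 = 2·130 + 50, 130 = 2·50 + 30, 50 = 1·30 + 20, 30 = 1·20 + 10, 20 = 2·10).
10 divides 110, so integer solutions exist.

yes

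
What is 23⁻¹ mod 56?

39

gcd(56, 23):
  56 = 2*23 + 10
  23 = 2*10 + 3
  10 = 3*3 + 1
  3 = 3*1
so gcd(56, 23) = 1.
Back-substitute for Bézout coefficients:
  1 = 10 - 3*3
  ... = 23*(-17) + 56*(7)
So 23*-17 ≡ 1 (mod 56), and -17 mod 56 = 39.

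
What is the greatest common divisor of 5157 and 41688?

gcd(41688, 5157):
  41688 = 8*5157 + 432
  5157 = 11*432 + 405
  432 = 1*405 + 27
  405 = 15*27
so gcd(41688, 5157) = 27.

27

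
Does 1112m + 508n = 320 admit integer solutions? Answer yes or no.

yes

gcd(1112, 508) = 4  (1112 = 2×508 + 96, 508 = 5×96 + 28, 96 = 3×28 + 12, 28 = 2×12 + 4, 12 = 3×4).
4 divides 320, so integer solutions exist.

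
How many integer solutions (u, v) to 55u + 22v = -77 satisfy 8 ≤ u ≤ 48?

gcd(55, 22):
  55 = 2×22 + 11
  22 = 2×11
so gcd(55, 22) = 11.
Back-substitute for Bézout coefficients:
  11 = 55 - 2×22
  ... = 55×(1) + 22×(-2)
Scale by -7: particular solution (-7, 14); reduce u mod 2: (1, -6).
General solution: u = 1 + 2t, v = -6 - 5t for integer t.
8 ≤ 1 + 2t ≤ 48 gives t ∈ [4, 23], which is 20 values.

20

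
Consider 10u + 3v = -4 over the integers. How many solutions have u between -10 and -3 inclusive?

3

gcd(10, 3):
  10 = 3*3 + 1
  3 = 3*1
so gcd(10, 3) = 1.
Back-substitute for Bézout coefficients:
  1 = 10 - 3*3
  ... = 10*(1) + 3*(-3)
Scale by -4: particular solution (-4, 12); reduce u mod 3: (2, -8).
General solution: u = 2 + 3t, v = -8 - 10t for integer t.
-10 ≤ 2 + 3t ≤ -3 gives t ∈ [-4, -2], which is 3 values.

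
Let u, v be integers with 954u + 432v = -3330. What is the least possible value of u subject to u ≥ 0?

11

gcd(954, 432):
  954 = 2*432 + 90
  432 = 4*90 + 72
  90 = 1*72 + 18
  72 = 4*18
so gcd(954, 432) = 18.
18 divides -3330, so solutions exist.
Back-substitute for Bézout coefficients:
  18 = 90 - 1*72
  ... = 954*(5) + 432*(-11)
Scale by -3330/18 = -185: (u₀, v₀) = (-925, 2035).
General solution: u = -925 + 24t, v = 2035 - 53t for integer t.
u ≥ 0: smallest is -925 mod 24 = 11 (at t = 39), with v = -32.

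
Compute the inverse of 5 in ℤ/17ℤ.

7

gcd(17, 5):
  17 = 3×5 + 2
  5 = 2×2 + 1
  2 = 2×1
so gcd(17, 5) = 1.
Back-substitute for Bézout coefficients:
  1 = 5 - 2×2
  ... = 5×(7) + 17×(-2)
So 5×7 ≡ 1 (mod 17), and 7 mod 17 = 7.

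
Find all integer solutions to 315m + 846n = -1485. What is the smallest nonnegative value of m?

49

gcd(846, 315):
  846 = 2·315 + 216
  315 = 1·216 + 99
  216 = 2·99 + 18
  99 = 5·18 + 9
  18 = 2·9
so gcd(846, 315) = 9.
9 divides -1485, so solutions exist.
Back-substitute for Bézout coefficients:
  9 = 99 - 5·18
  ... = 315·(43) + 846·(-16)
Scale by -1485/9 = -165: (m₀, n₀) = (-7095, 2640).
General solution: m = -7095 + 94t, n = 2640 - 35t for integer t.
m ≥ 0: smallest is -7095 mod 94 = 49 (at t = 76), with n = -20.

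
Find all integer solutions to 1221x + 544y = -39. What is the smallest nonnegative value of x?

421

gcd(1221, 544) = 1.
1 divides -39, so solutions exist.
By Bézout, 1221×(45) + 544×(-101) = 1.
Scale by -39/1 = -39: (x₀, y₀) = (-1755, 3939).
General solution: x = -1755 + 544t, y = 3939 - 1221t for integer t.
x ≥ 0: smallest is -1755 mod 544 = 421 (at t = 4), with y = -945.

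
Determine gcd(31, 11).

1

gcd(31, 11) = 1  (31 = 2*11 + 9, 11 = 1*9 + 2, 9 = 4*2 + 1, 2 = 2*1).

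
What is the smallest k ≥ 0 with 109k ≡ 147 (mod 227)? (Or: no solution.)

43

gcd(227, 109):
  227 = 2*109 + 9
  109 = 12*9 + 1
  9 = 9*1
so gcd(227, 109) = 1.
1 divides 147, so solutions exist.
Back-substitute for Bézout coefficients:
  1 = 109 - 12*9
  ... = 109*(25) + 227*(-12)
So 109*(25) ≡ 1 (mod 227); multiply by 147: k ≡ 3675 (mod 227).
Smallest nonnegative: k = 3675 mod 227 = 43.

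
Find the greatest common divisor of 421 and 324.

1

gcd(421, 324) = 1  (421 = 1·324 + 97, 324 = 3·97 + 33, 97 = 2·33 + 31, 33 = 1·31 + 2, 31 = 15·2 + 1, 2 = 2·1).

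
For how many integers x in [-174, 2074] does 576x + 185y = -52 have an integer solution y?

12

gcd(576, 185) = 1  (576 = 3×185 + 21, 185 = 8×21 + 17, 21 = 1×17 + 4, 17 = 4×4 + 1, 4 = 4×1).
Back-substituting, 576×(-44) + 185×(137) = 1.
Scale by -52: particular solution (2288, -7124); reduce x mod 185: (68, -212).
General solution: x = 68 + 185t, y = -212 - 576t for integer t.
-174 ≤ 68 + 185t ≤ 2074 gives t ∈ [-1, 10], which is 12 values.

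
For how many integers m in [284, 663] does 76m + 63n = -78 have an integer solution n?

6

gcd(76, 63) = 1.
By Bézout, 76·(-29) + 63·(35) = 1.
Particular solution: (57, -70).
General solution: m = 57 + 63t, n = -70 - 76t for integer t.
284 ≤ 57 + 63t ≤ 663 gives t ∈ [4, 9], which is 6 values.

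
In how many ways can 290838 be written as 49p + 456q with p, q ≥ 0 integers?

gcd(456, 49) = 1  (456 = 9×49 + 15, 49 = 3×15 + 4, 15 = 3×4 + 3, 4 = 1×3 + 1, 3 = 3×1).
Back-substituting, 49×(121) + 456×(-13) = 1.
Scale by 290838: one solution is (35191398, -3780894). Reduce p mod 456: (54, 632).
General: p = 54 + 456t, q = 632 - 49t.
p ≥ 0 ⇒ t ≥ 0; q ≥ 0 ⇒ t ≤ 12. So t ∈ [0, 12]: 13 solutions.

13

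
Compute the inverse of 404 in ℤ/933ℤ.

gcd(933, 404) = 1.
By Bézout, 404×(-418) + 933×(181) = 1.
So 404×-418 ≡ 1 (mod 933), and -418 mod 933 = 515.

515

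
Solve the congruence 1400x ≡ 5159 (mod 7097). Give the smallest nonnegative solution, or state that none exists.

2807

gcd(7097, 1400) = 1.
1 divides 5159, so solutions exist.
By Bézout, 1400·(-2195) + 7097·(433) = 1.
So 1400·(-2195) ≡ 1 (mod 7097); multiply by 5159: x ≡ -11324005 (mod 7097).
Smallest nonnegative: x = -11324005 mod 7097 = 2807.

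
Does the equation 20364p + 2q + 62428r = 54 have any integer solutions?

gcd(20364, 2):
  20364 = 10182×2
so gcd(20364, 2) = 2.
gcd(2, 62428) = 2.
2 divides 54, so integer solutions exist.

yes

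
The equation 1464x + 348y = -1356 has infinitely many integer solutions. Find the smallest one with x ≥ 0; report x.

gcd(1464, 348):
  1464 = 4·348 + 72
  348 = 4·72 + 60
  72 = 1·60 + 12
  60 = 5·12
so gcd(1464, 348) = 12.
12 divides -1356, so solutions exist.
Back-substitute for Bézout coefficients:
  12 = 72 - 1·60
  ... = 1464·(5) + 348·(-21)
Scale by -1356/12 = -113: (x₀, y₀) = (-565, 2373).
General solution: x = -565 + 29t, y = 2373 - 122t for integer t.
x ≥ 0: smallest is -565 mod 29 = 15 (at t = 20), with y = -67.

15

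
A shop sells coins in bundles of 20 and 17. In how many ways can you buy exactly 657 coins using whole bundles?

Need nonnegative integers with 20j + 17k = 657.
gcd(20, 17) = 1, and 20·(6) + 17·(-7) = 1.
So (j₀, k₀) = (3942, -4599); general j = 3942 + 17t, k = -4599 - 20t.
j ≥ 0 ⇒ t ≥ -231; k ≥ 0 ⇒ t ≤ -230. That's 2 values of t.

2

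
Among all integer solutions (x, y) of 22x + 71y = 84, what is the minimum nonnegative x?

gcd(71, 22):
  71 = 3·22 + 5
  22 = 4·5 + 2
  5 = 2·2 + 1
  2 = 2·1
so gcd(71, 22) = 1.
1 divides 84, so solutions exist.
Back-substitute for Bézout coefficients:
  1 = 5 - 2·2
  ... = 22·(-29) + 71·(9)
Scale by 84/1 = 84: (x₀, y₀) = (-2436, 756).
General solution: x = -2436 + 71t, y = 756 - 22t for integer t.
x ≥ 0: smallest is -2436 mod 71 = 49 (at t = 35), with y = -14.

49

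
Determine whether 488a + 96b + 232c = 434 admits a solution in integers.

no

gcd(488, 96):
  488 = 5·96 + 8
  96 = 12·8
so gcd(488, 96) = 8.
gcd(8, 232) = 8.
8 does not divide 434 (remainder 2), so no integer solutions.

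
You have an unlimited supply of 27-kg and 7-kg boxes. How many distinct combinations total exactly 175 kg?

Need nonnegative integers with 27j + 7k = 175.
gcd(27, 7) = 1, and 27·(-1) + 7·(4) = 1.
So (j₀, k₀) = (-175, 700); general j = -175 + 7t, k = 700 - 27t.
j ≥ 0 ⇒ t ≥ 25; k ≥ 0 ⇒ t ≤ 25. That's 1 value of t.

1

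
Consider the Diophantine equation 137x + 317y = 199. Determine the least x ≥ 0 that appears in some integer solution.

293

gcd(317, 137) = 1.
1 divides 199, so solutions exist.
By Bézout, 137·(-118) + 317·(51) = 1.
Scale by 199/1 = 199: (x₀, y₀) = (-23482, 10149).
General solution: x = -23482 + 317t, y = 10149 - 137t for integer t.
x ≥ 0: smallest is -23482 mod 317 = 293 (at t = 75), with y = -126.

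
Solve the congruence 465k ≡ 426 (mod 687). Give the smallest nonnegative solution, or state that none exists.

159

gcd(687, 465):
  687 = 1*465 + 222
  465 = 2*222 + 21
  222 = 10*21 + 12
  21 = 1*12 + 9
  12 = 1*9 + 3
  9 = 3*3
so gcd(687, 465) = 3.
3 divides 426, so solutions exist.
Back-substitute for Bézout coefficients:
  3 = 12 - 1*9
  ... = 465*(-65) + 687*(44)
So 465*(-65) ≡ 3 (mod 687); multiply by 142: k ≡ -9230 (mod 229).
Smallest nonnegative: k = -9230 mod 229 = 159.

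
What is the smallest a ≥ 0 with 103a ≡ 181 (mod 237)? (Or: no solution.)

103

gcd(237, 103) = 1  (237 = 2·103 + 31, 103 = 3·31 + 10, 31 = 3·10 + 1, 10 = 10·1).
1 divides 181, so solutions exist.
Back-substituting, 103·(-23) + 237·(10) = 1.
So 103·(-23) ≡ 1 (mod 237); multiply by 181: a ≡ -4163 (mod 237).
Smallest nonnegative: a = -4163 mod 237 = 103.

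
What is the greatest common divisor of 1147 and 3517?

1

gcd(3517, 1147):
  3517 = 3*1147 + 76
  1147 = 15*76 + 7
  76 = 10*7 + 6
  7 = 1*6 + 1
  6 = 6*1
so gcd(3517, 1147) = 1.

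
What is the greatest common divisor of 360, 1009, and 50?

1

gcd(1009, 360) = 1.
gcd(1, 50) = 1.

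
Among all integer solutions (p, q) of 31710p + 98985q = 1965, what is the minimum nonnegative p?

gcd(98985, 31710):
  98985 = 3×31710 + 3855
  31710 = 8×3855 + 870
  3855 = 4×870 + 375
  870 = 2×375 + 120
  375 = 3×120 + 15
  120 = 8×15
so gcd(98985, 31710) = 15.
15 divides 1965, so solutions exist.
Back-substitute for Bézout coefficients:
  15 = 375 - 3×120
  ... = 31710×(-796) + 98985×(255)
Scale by 1965/15 = 131: (p₀, q₀) = (-104276, 33405).
General solution: p = -104276 + 6599t, q = 33405 - 2114t for integer t.
p ≥ 0: smallest is -104276 mod 6599 = 1308 (at t = 16), with q = -419.

1308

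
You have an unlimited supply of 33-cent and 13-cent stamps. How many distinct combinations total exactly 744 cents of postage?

Need nonnegative integers with 33j + 13k = 744.
gcd(33, 13) = 1, and 33·(2) + 13·(-5) = 1.
So (j₀, k₀) = (1488, -3720); general j = 1488 + 13t, k = -3720 - 33t.
j ≥ 0 ⇒ t ≥ -114; k ≥ 0 ⇒ t ≤ -113. That's 2 values of t.

2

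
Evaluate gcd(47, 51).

gcd(51, 47) = 1  (51 = 1×47 + 4, 47 = 11×4 + 3, 4 = 1×3 + 1, 3 = 3×1).

1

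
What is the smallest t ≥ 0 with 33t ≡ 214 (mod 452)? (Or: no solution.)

gcd(452, 33):
  452 = 13·33 + 23
  33 = 1·23 + 10
  23 = 2·10 + 3
  10 = 3·3 + 1
  3 = 3·1
so gcd(452, 33) = 1.
1 divides 214, so solutions exist.
Back-substitute for Bézout coefficients:
  1 = 10 - 3·3
  ... = 33·(137) + 452·(-10)
So 33·(137) ≡ 1 (mod 452); multiply by 214: t ≡ 29318 (mod 452).
Smallest nonnegative: t = 29318 mod 452 = 390.

390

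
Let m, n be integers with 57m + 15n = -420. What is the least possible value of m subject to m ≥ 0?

0

gcd(57, 15):
  57 = 3*15 + 12
  15 = 1*12 + 3
  12 = 4*3
so gcd(57, 15) = 3.
3 divides -420, so solutions exist.
Back-substitute for Bézout coefficients:
  3 = 15 - 1*12
  ... = 57*(-1) + 15*(4)
Scale by -420/3 = -140: (m₀, n₀) = (140, -560).
General solution: m = 140 + 5t, n = -560 - 19t for integer t.
m ≥ 0: smallest is 140 mod 5 = 0 (at t = -28), with n = -28.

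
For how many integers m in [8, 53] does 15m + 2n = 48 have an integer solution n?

gcd(15, 2) = 1  (15 = 7·2 + 1, 2 = 2·1).
Back-substituting, 15·(1) + 2·(-7) = 1.
Scale by 48: particular solution (48, -336); reduce m mod 2: (0, 24).
General solution: m = 0 + 2t, n = 24 - 15t for integer t.
8 ≤ 0 + 2t ≤ 53 gives t ∈ [4, 26], which is 23 values.

23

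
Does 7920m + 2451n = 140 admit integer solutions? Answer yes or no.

gcd(7920, 2451) = 3  (7920 = 3·2451 + 567, 2451 = 4·567 + 183, 567 = 3·183 + 18, 183 = 10·18 + 3, 18 = 6·3).
3 does not divide 140 (remainder 2), so no integer solutions.

no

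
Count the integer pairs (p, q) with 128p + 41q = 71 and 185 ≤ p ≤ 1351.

28

gcd(128, 41):
  128 = 3*41 + 5
  41 = 8*5 + 1
  5 = 5*1
so gcd(128, 41) = 1.
Back-substitute for Bézout coefficients:
  1 = 41 - 8*5
  ... = 128*(-8) + 41*(25)
Scale by 71: particular solution (-568, 1775); reduce p mod 41: (6, -17).
General solution: p = 6 + 41t, q = -17 - 128t for integer t.
185 ≤ 6 + 41t ≤ 1351 gives t ∈ [5, 32], which is 28 values.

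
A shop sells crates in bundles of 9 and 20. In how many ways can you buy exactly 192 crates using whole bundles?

Need nonnegative integers with 9j + 20k = 192.
gcd(9, 20) = 1, and 9·(9) + 20·(-4) = 1.
So (j₀, k₀) = (1728, -768); general j = 1728 + 20t, k = -768 - 9t.
j ≥ 0 ⇒ t ≥ -86; k ≥ 0 ⇒ t ≤ -86. That's 1 value of t.

1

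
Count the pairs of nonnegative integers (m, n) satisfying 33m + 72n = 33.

gcd(72, 33) = 3  (72 = 2×33 + 6, 33 = 5×6 + 3, 6 = 2×3).
Back-substituting, 33×(11) + 72×(-5) = 3.
Scale by 11: one solution is (121, -55). Reduce m mod 24: (1, 0).
General: m = 1 + 24t, n = 0 - 11t.
m ≥ 0 ⇒ t ≥ 0; n ≥ 0 ⇒ t ≤ 0. So t ∈ [0, 0]: 1 solution.

1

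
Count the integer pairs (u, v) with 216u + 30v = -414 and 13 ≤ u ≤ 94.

gcd(216, 30) = 6.
By Bézout, 216×(1) + 30×(-7) = 6.
Particular solution: (1, -21).
General solution: u = 1 + 5t, v = -21 - 36t for integer t.
13 ≤ 1 + 5t ≤ 94 gives t ∈ [3, 18], which is 16 values.

16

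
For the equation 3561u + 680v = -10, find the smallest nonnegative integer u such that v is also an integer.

gcd(3561, 680) = 1  (3561 = 5·680 + 161, 680 = 4·161 + 36, 161 = 4·36 + 17, 36 = 2·17 + 2, 17 = 8·2 + 1, 2 = 2·1).
1 divides -10, so solutions exist.
Back-substituting, 3561·(321) + 680·(-1681) = 1.
Scale by -10/1 = -10: (u₀, v₀) = (-3210, 16810).
General solution: u = -3210 + 680t, v = 16810 - 3561t for integer t.
u ≥ 0: smallest is -3210 mod 680 = 190 (at t = 5), with v = -995.

190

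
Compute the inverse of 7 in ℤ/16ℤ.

gcd(16, 7):
  16 = 2·7 + 2
  7 = 3·2 + 1
  2 = 2·1
so gcd(16, 7) = 1.
Back-substitute for Bézout coefficients:
  1 = 7 - 3·2
  ... = 7·(7) + 16·(-3)
So 7·7 ≡ 1 (mod 16), and 7 mod 16 = 7.

7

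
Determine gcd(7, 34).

1

gcd(34, 7):
  34 = 4×7 + 6
  7 = 1×6 + 1
  6 = 6×1
so gcd(34, 7) = 1.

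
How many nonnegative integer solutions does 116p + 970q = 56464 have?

1

gcd(970, 116) = 2.
By Bézout, 116·(92) + 970·(-11) = 2.
One solution: (169, 38).
General: p = 169 + 485t, q = 38 - 58t.
p ≥ 0 ⇒ t ≥ 0; q ≥ 0 ⇒ t ≤ 0. So t ∈ [0, 0]: 1 solution.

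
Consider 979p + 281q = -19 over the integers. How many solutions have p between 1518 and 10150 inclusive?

gcd(979, 281):
  979 = 3×281 + 136
  281 = 2×136 + 9
  136 = 15×9 + 1
  9 = 9×1
so gcd(979, 281) = 1.
Back-substitute for Bézout coefficients:
  1 = 136 - 15×9
  ... = 979×(31) + 281×(-108)
Scale by -19: particular solution (-589, 2052); reduce p mod 281: (254, -885).
General solution: p = 254 + 281t, q = -885 - 979t for integer t.
1518 ≤ 254 + 281t ≤ 10150 gives t ∈ [5, 35], which is 31 values.

31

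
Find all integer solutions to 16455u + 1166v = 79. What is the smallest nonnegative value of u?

gcd(16455, 1166):
  16455 = 14·1166 + 131
  1166 = 8·131 + 118
  131 = 1·118 + 13
  118 = 9·13 + 1
  13 = 13·1
so gcd(16455, 1166) = 1.
1 divides 79, so solutions exist.
Back-substitute for Bézout coefficients:
  1 = 118 - 9·13
  ... = 16455·(-89) + 1166·(1256)
Scale by 79/1 = 79: (u₀, v₀) = (-7031, 99224).
General solution: u = -7031 + 1166t, v = 99224 - 16455t for integer t.
u ≥ 0: smallest is -7031 mod 1166 = 1131 (at t = 7), with v = -15961.

1131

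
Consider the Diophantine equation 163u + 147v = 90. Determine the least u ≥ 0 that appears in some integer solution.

24

gcd(163, 147) = 1  (163 = 1*147 + 16, 147 = 9*16 + 3, 16 = 5*3 + 1, 3 = 3*1).
1 divides 90, so solutions exist.
Back-substituting, 163*(46) + 147*(-51) = 1.
Scale by 90/1 = 90: (u₀, v₀) = (4140, -4590).
General solution: u = 4140 + 147t, v = -4590 - 163t for integer t.
u ≥ 0: smallest is 4140 mod 147 = 24 (at t = -28), with v = -26.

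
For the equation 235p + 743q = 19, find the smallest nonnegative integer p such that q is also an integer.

gcd(743, 235):
  743 = 3*235 + 38
  235 = 6*38 + 7
  38 = 5*7 + 3
  7 = 2*3 + 1
  3 = 3*1
so gcd(743, 235) = 1.
1 divides 19, so solutions exist.
Back-substitute for Bézout coefficients:
  1 = 7 - 2*3
  ... = 235*(215) + 743*(-68)
Scale by 19/1 = 19: (p₀, q₀) = (4085, -1292).
General solution: p = 4085 + 743t, q = -1292 - 235t for integer t.
p ≥ 0: smallest is 4085 mod 743 = 370 (at t = -5), with q = -117.

370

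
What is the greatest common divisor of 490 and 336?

gcd(490, 336):
  490 = 1*336 + 154
  336 = 2*154 + 28
  154 = 5*28 + 14
  28 = 2*14
so gcd(490, 336) = 14.

14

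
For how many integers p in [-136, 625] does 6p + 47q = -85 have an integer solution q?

gcd(47, 6):
  47 = 7×6 + 5
  6 = 1×5 + 1
  5 = 5×1
so gcd(47, 6) = 1.
Back-substitute for Bézout coefficients:
  1 = 6 - 1×5
  ... = 6×(8) + 47×(-1)
Scale by -85: particular solution (-680, 85); reduce p mod 47: (25, -5).
General solution: p = 25 + 47t, q = -5 - 6t for integer t.
-136 ≤ 25 + 47t ≤ 625 gives t ∈ [-3, 12], which is 16 values.

16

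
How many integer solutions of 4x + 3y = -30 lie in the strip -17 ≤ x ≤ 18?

gcd(4, 3) = 1.
By Bézout, 4×(1) + 3×(-1) = 1.
Particular solution: (0, -10).
General solution: x = 0 + 3t, y = -10 - 4t for integer t.
-17 ≤ 0 + 3t ≤ 18 gives t ∈ [-5, 6], which is 12 values.

12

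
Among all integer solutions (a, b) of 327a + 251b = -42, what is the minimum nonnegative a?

191

gcd(327, 251):
  327 = 1·251 + 76
  251 = 3·76 + 23
  76 = 3·23 + 7
  23 = 3·7 + 2
  7 = 3·2 + 1
  2 = 2·1
so gcd(327, 251) = 1.
1 divides -42, so solutions exist.
Back-substitute for Bézout coefficients:
  1 = 7 - 3·2
  ... = 327·(109) + 251·(-142)
Scale by -42/1 = -42: (a₀, b₀) = (-4578, 5964).
General solution: a = -4578 + 251t, b = 5964 - 327t for integer t.
a ≥ 0: smallest is -4578 mod 251 = 191 (at t = 19), with b = -249.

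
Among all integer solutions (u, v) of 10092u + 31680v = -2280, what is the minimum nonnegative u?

50

gcd(31680, 10092) = 12  (31680 = 3*10092 + 1404, 10092 = 7*1404 + 264, 1404 = 5*264 + 84, 264 = 3*84 + 12, 84 = 7*12).
12 divides -2280, so solutions exist.
Back-substituting, 10092*(361) + 31680*(-115) = 12.
Scale by -2280/12 = -190: (u₀, v₀) = (-68590, 21850).
General solution: u = -68590 + 2640t, v = 21850 - 841t for integer t.
u ≥ 0: smallest is -68590 mod 2640 = 50 (at t = 26), with v = -16.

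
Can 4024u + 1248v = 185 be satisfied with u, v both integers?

gcd(4024, 1248) = 8.
8 does not divide 185 (remainder 1), so no integer solutions.

no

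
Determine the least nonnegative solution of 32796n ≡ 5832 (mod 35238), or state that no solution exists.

1051

gcd(35238, 32796) = 6  (35238 = 1×32796 + 2442, 32796 = 13×2442 + 1050, 2442 = 2×1050 + 342, 1050 = 3×342 + 24, 342 = 14×24 + 6, 24 = 4×6).
6 divides 5832, so solutions exist.
Back-substituting, 32796×(-1443) + 35238×(1343) = 6.
So 32796×(-1443) ≡ 6 (mod 35238); multiply by 972: n ≡ -1402596 (mod 5873).
Smallest nonnegative: n = -1402596 mod 5873 = 1051.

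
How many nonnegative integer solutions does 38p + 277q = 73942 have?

7

gcd(277, 38) = 1.
By Bézout, 38×(-51) + 277×(7) = 1.
One solution: (36, 262).
General: p = 36 + 277t, q = 262 - 38t.
p ≥ 0 ⇒ t ≥ 0; q ≥ 0 ⇒ t ≤ 6. So t ∈ [0, 6]: 7 solutions.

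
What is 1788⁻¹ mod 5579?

3036

gcd(5579, 1788) = 1  (5579 = 3*1788 + 215, 1788 = 8*215 + 68, 215 = 3*68 + 11, 68 = 6*11 + 2, 11 = 5*2 + 1, 2 = 2*1).
Back-substituting, 1788*(-2543) + 5579*(815) = 1.
So 1788*-2543 ≡ 1 (mod 5579), and -2543 mod 5579 = 3036.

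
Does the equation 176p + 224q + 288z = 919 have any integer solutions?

gcd(224, 176):
  224 = 1*176 + 48
  176 = 3*48 + 32
  48 = 1*32 + 16
  32 = 2*16
so gcd(224, 176) = 16.
gcd(16, 288) = 16.
16 does not divide 919 (remainder 7), so no integer solutions.

no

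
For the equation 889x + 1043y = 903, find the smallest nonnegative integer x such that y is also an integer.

28

gcd(1043, 889):
  1043 = 1·889 + 154
  889 = 5·154 + 119
  154 = 1·119 + 35
  119 = 3·35 + 14
  35 = 2·14 + 7
  14 = 2·7
so gcd(1043, 889) = 7.
7 divides 903, so solutions exist.
Back-substitute for Bézout coefficients:
  7 = 35 - 2·14
  ... = 889·(-61) + 1043·(52)
Scale by 903/7 = 129: (x₀, y₀) = (-7869, 6708).
General solution: x = -7869 + 149t, y = 6708 - 127t for integer t.
x ≥ 0: smallest is -7869 mod 149 = 28 (at t = 53), with y = -23.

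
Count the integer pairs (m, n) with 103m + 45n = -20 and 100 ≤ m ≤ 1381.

gcd(103, 45) = 1  (103 = 2·45 + 13, 45 = 3·13 + 6, 13 = 2·6 + 1, 6 = 6·1).
Back-substituting, 103·(7) + 45·(-16) = 1.
Scale by -20: particular solution (-140, 320); reduce m mod 45: (40, -92).
General solution: m = 40 + 45t, n = -92 - 103t for integer t.
100 ≤ 40 + 45t ≤ 1381 gives t ∈ [2, 29], which is 28 values.

28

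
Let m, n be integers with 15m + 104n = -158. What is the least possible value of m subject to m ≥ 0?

gcd(104, 15):
  104 = 6×15 + 14
  15 = 1×14 + 1
  14 = 14×1
so gcd(104, 15) = 1.
1 divides -158, so solutions exist.
Back-substitute for Bézout coefficients:
  1 = 15 - 1×14
  ... = 15×(7) + 104×(-1)
Scale by -158/1 = -158: (m₀, n₀) = (-1106, 158).
General solution: m = -1106 + 104t, n = 158 - 15t for integer t.
m ≥ 0: smallest is -1106 mod 104 = 38 (at t = 11), with n = -7.

38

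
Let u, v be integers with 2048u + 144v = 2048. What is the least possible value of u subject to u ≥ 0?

gcd(2048, 144) = 16  (2048 = 14*144 + 32, 144 = 4*32 + 16, 32 = 2*16).
16 divides 2048, so solutions exist.
Back-substituting, 2048*(-4) + 144*(57) = 16.
Scale by 2048/16 = 128: (u₀, v₀) = (-512, 7296).
General solution: u = -512 + 9t, v = 7296 - 128t for integer t.
u ≥ 0: smallest is -512 mod 9 = 1 (at t = 57), with v = 0.

1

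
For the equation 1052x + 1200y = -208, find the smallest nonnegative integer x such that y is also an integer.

196

gcd(1200, 1052):
  1200 = 1·1052 + 148
  1052 = 7·148 + 16
  148 = 9·16 + 4
  16 = 4·4
so gcd(1200, 1052) = 4.
4 divides -208, so solutions exist.
Back-substitute for Bézout coefficients:
  4 = 148 - 9·16
  ... = 1052·(-73) + 1200·(64)
Scale by -208/4 = -52: (x₀, y₀) = (3796, -3328).
General solution: x = 3796 + 300t, y = -3328 - 263t for integer t.
x ≥ 0: smallest is 3796 mod 300 = 196 (at t = -12), with y = -172.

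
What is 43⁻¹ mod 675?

gcd(675, 43) = 1.
By Bézout, 43×(157) + 675×(-10) = 1.
So 43×157 ≡ 1 (mod 675), and 157 mod 675 = 157.

157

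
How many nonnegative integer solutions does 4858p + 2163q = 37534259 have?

gcd(4858, 2163) = 7.
By Bézout, 4858*(61) + 2163*(-137) = 7.
One solution: (32, 17281).
General: p = 32 + 309t, q = 17281 - 694t.
p ≥ 0 ⇒ t ≥ 0; q ≥ 0 ⇒ t ≤ 24. So t ∈ [0, 24]: 25 solutions.

25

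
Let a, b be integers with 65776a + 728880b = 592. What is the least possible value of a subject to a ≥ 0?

gcd(728880, 65776):
  728880 = 11·65776 + 5344
  65776 = 12·5344 + 1648
  5344 = 3·1648 + 400
  1648 = 4·400 + 48
  400 = 8·48 + 16
  48 = 3·16
so gcd(728880, 65776) = 16.
16 divides 592, so solutions exist.
Back-substitute for Bézout coefficients:
  16 = 400 - 8·48
  ... = 65776·(-14594) + 728880·(1317)
Scale by 592/16 = 37: (a₀, b₀) = (-539978, 48729).
General solution: a = -539978 + 45555t, b = 48729 - 4111t for integer t.
a ≥ 0: smallest is -539978 mod 45555 = 6682 (at t = 12), with b = -603.

6682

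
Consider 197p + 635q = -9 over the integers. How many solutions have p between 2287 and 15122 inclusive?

gcd(635, 197):
  635 = 3·197 + 44
  197 = 4·44 + 21
  44 = 2·21 + 2
  21 = 10·2 + 1
  2 = 2·1
so gcd(635, 197) = 1.
Back-substitute for Bézout coefficients:
  1 = 21 - 10·2
  ... = 197·(303) + 635·(-94)
Scale by -9: particular solution (-2727, 846); reduce p mod 635: (448, -139).
General solution: p = 448 + 635t, q = -139 - 197t for integer t.
2287 ≤ 448 + 635t ≤ 15122 gives t ∈ [3, 23], which is 21 values.

21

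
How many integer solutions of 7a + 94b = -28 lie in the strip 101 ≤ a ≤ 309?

2

gcd(94, 7) = 1.
By Bézout, 7·(27) + 94·(-2) = 1.
Particular solution: (90, -7).
General solution: a = 90 + 94t, b = -7 - 7t for integer t.
101 ≤ 90 + 94t ≤ 309 gives t ∈ [1, 2], which is 2 values.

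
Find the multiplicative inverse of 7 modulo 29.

gcd(29, 7) = 1  (29 = 4·7 + 1, 7 = 7·1).
Back-substituting, 7·(-4) + 29·(1) = 1.
So 7·-4 ≡ 1 (mod 29), and -4 mod 29 = 25.

25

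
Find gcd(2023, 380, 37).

gcd(2023, 380) = 1  (2023 = 5*380 + 123, 380 = 3*123 + 11, 123 = 11*11 + 2, 11 = 5*2 + 1, 2 = 2*1).
gcd(1, 37) = 1.

1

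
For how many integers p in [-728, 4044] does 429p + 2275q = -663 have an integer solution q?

gcd(2275, 429) = 13  (2275 = 5×429 + 130, 429 = 3×130 + 39, 130 = 3×39 + 13, 39 = 3×13).
Back-substituting, 429×(-53) + 2275×(10) = 13.
Scale by -51: particular solution (2703, -510); reduce p mod 175: (78, -15).
General solution: p = 78 + 175t, q = -15 - 33t for integer t.
-728 ≤ 78 + 175t ≤ 4044 gives t ∈ [-4, 22], which is 27 values.

27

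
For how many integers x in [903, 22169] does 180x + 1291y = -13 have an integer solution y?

17

gcd(1291, 180) = 1.
By Bézout, 180*(208) + 1291*(-29) = 1.
Particular solution: (1169, -163).
General solution: x = 1169 + 1291t, y = -163 - 180t for integer t.
903 ≤ 1169 + 1291t ≤ 22169 gives t ∈ [0, 16], which is 17 values.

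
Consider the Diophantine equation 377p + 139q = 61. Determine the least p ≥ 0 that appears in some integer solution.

gcd(377, 139) = 1  (377 = 2*139 + 99, 139 = 1*99 + 40, 99 = 2*40 + 19, 40 = 2*19 + 2, 19 = 9*2 + 1, 2 = 2*1).
1 divides 61, so solutions exist.
Back-substituting, 377*(66) + 139*(-179) = 1.
Scale by 61/1 = 61: (p₀, q₀) = (4026, -10919).
General solution: p = 4026 + 139t, q = -10919 - 377t for integer t.
p ≥ 0: smallest is 4026 mod 139 = 134 (at t = -28), with q = -363.

134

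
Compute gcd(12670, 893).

1

gcd(12670, 893) = 1  (12670 = 14·893 + 168, 893 = 5·168 + 53, 168 = 3·53 + 9, 53 = 5·9 + 8, 9 = 1·8 + 1, 8 = 8·1).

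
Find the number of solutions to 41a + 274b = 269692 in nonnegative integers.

24

gcd(274, 41):
  274 = 6·41 + 28
  41 = 1·28 + 13
  28 = 2·13 + 2
  13 = 6·2 + 1
  2 = 2·1
so gcd(274, 41) = 1.
Back-substitute for Bézout coefficients:
  1 = 13 - 6·2
  ... = 41·(127) + 274·(-19)
Scale by 269692: one solution is (34250884, -5124148). Reduce a mod 274: (62, 975).
General: a = 62 + 274t, b = 975 - 41t.
a ≥ 0 ⇒ t ≥ 0; b ≥ 0 ⇒ t ≤ 23. So t ∈ [0, 23]: 24 solutions.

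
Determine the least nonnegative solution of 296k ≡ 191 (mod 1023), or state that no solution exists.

799

gcd(1023, 296):
  1023 = 3·296 + 135
  296 = 2·135 + 26
  135 = 5·26 + 5
  26 = 5·5 + 1
  5 = 5·1
so gcd(1023, 296) = 1.
1 divides 191, so solutions exist.
Back-substitute for Bézout coefficients:
  1 = 26 - 5·5
  ... = 296·(197) + 1023·(-57)
So 296·(197) ≡ 1 (mod 1023); multiply by 191: k ≡ 37627 (mod 1023).
Smallest nonnegative: k = 37627 mod 1023 = 799.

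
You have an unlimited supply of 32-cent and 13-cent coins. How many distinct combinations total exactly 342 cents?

Need nonnegative integers with 32j + 13k = 342.
gcd(32, 13) = 1, and 32·(-2) + 13·(5) = 1.
So (j₀, k₀) = (-684, 1710); general j = -684 + 13t, k = 1710 - 32t.
j ≥ 0 ⇒ t ≥ 53; k ≥ 0 ⇒ t ≤ 53. That's 1 value of t.

1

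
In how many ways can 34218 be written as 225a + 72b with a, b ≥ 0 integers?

19

gcd(225, 72) = 9.
By Bézout, 225×(1) + 72×(-3) = 9.
One solution: (2, 469).
General: a = 2 + 8t, b = 469 - 25t.
a ≥ 0 ⇒ t ≥ 0; b ≥ 0 ⇒ t ≤ 18. So t ∈ [0, 18]: 19 solutions.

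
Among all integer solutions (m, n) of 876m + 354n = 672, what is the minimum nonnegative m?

4

gcd(876, 354):
  876 = 2×354 + 168
  354 = 2×168 + 18
  168 = 9×18 + 6
  18 = 3×6
so gcd(876, 354) = 6.
6 divides 672, so solutions exist.
Back-substitute for Bézout coefficients:
  6 = 168 - 9×18
  ... = 876×(19) + 354×(-47)
Scale by 672/6 = 112: (m₀, n₀) = (2128, -5264).
General solution: m = 2128 + 59t, n = -5264 - 146t for integer t.
m ≥ 0: smallest is 2128 mod 59 = 4 (at t = -36), with n = -8.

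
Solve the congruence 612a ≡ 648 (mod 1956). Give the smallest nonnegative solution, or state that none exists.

gcd(1956, 612) = 12.
12 divides 648, so solutions exist.
By Bézout, 612*(16) + 1956*(-5) = 12.
So 612*(16) ≡ 12 (mod 1956); multiply by 54: a ≡ 864 (mod 163).
Smallest nonnegative: a = 864 mod 163 = 49.

49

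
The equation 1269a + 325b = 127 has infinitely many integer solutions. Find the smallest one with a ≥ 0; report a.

258

gcd(1269, 325) = 1  (1269 = 3·325 + 294, 325 = 1·294 + 31, 294 = 9·31 + 15, 31 = 2·15 + 1, 15 = 15·1).
1 divides 127, so solutions exist.
Back-substituting, 1269·(-21) + 325·(82) = 1.
Scale by 127/1 = 127: (a₀, b₀) = (-2667, 10414).
General solution: a = -2667 + 325t, b = 10414 - 1269t for integer t.
a ≥ 0: smallest is -2667 mod 325 = 258 (at t = 9), with b = -1007.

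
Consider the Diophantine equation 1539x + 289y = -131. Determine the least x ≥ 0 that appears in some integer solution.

gcd(1539, 289):
  1539 = 5·289 + 94
  289 = 3·94 + 7
  94 = 13·7 + 3
  7 = 2·3 + 1
  3 = 3·1
so gcd(1539, 289) = 1.
1 divides -131, so solutions exist.
Back-substitute for Bézout coefficients:
  1 = 7 - 2·3
  ... = 1539·(-83) + 289·(442)
Scale by -131/1 = -131: (x₀, y₀) = (10873, -57902).
General solution: x = 10873 + 289t, y = -57902 - 1539t for integer t.
x ≥ 0: smallest is 10873 mod 289 = 180 (at t = -37), with y = -959.

180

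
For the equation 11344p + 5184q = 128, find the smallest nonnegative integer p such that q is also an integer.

32

gcd(11344, 5184) = 16.
16 divides 128, so solutions exist.
By Bézout, 11344×(85) + 5184×(-186) = 16.
Scale by 128/16 = 8: (p₀, q₀) = (680, -1488).
General solution: p = 680 + 324t, q = -1488 - 709t for integer t.
p ≥ 0: smallest is 680 mod 324 = 32 (at t = -2), with q = -70.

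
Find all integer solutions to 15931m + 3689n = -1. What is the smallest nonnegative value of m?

gcd(15931, 3689) = 1  (15931 = 4*3689 + 1175, 3689 = 3*1175 + 164, 1175 = 7*164 + 27, 164 = 6*27 + 2, 27 = 13*2 + 1, 2 = 2*1).
1 divides -1, so solutions exist.
Back-substituting, 15931*(1777) + 3689*(-7674) = 1.
Scale by -1/1 = -1: (m₀, n₀) = (-1777, 7674).
General solution: m = -1777 + 3689t, n = 7674 - 15931t for integer t.
m ≥ 0: smallest is -1777 mod 3689 = 1912 (at t = 1), with n = -8257.

1912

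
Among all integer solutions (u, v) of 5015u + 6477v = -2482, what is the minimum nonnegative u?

46

gcd(6477, 5015) = 17  (6477 = 1*5015 + 1462, 5015 = 3*1462 + 629, 1462 = 2*629 + 204, 629 = 3*204 + 17, 204 = 12*17).
17 divides -2482, so solutions exist.
Back-substituting, 5015*(31) + 6477*(-24) = 17.
Scale by -2482/17 = -146: (u₀, v₀) = (-4526, 3504).
General solution: u = -4526 + 381t, v = 3504 - 295t for integer t.
u ≥ 0: smallest is -4526 mod 381 = 46 (at t = 12), with v = -36.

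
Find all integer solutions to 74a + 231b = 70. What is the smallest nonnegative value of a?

gcd(231, 74) = 1.
1 divides 70, so solutions exist.
By Bézout, 74·(-103) + 231·(33) = 1.
Scale by 70/1 = 70: (a₀, b₀) = (-7210, 2310).
General solution: a = -7210 + 231t, b = 2310 - 74t for integer t.
a ≥ 0: smallest is -7210 mod 231 = 182 (at t = 32), with b = -58.

182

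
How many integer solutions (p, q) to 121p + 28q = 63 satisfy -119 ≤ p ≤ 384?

18

gcd(121, 28):
  121 = 4*28 + 9
  28 = 3*9 + 1
  9 = 9*1
so gcd(121, 28) = 1.
Back-substitute for Bézout coefficients:
  1 = 28 - 3*9
  ... = 121*(-3) + 28*(13)
Scale by 63: particular solution (-189, 819); reduce p mod 28: (7, -28).
General solution: p = 7 + 28t, q = -28 - 121t for integer t.
-119 ≤ 7 + 28t ≤ 384 gives t ∈ [-4, 13], which is 18 values.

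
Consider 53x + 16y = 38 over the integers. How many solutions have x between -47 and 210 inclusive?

gcd(53, 16) = 1.
By Bézout, 53*(-3) + 16*(10) = 1.
Particular solution: (14, -44).
General solution: x = 14 + 16t, y = -44 - 53t for integer t.
-47 ≤ 14 + 16t ≤ 210 gives t ∈ [-3, 12], which is 16 values.

16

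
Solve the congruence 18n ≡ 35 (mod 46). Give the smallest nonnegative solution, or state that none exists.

gcd(46, 18) = 2.
2 does not divide 35, so the congruence has no solution.

no solution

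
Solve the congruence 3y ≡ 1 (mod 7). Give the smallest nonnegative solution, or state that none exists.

gcd(7, 3) = 1  (7 = 2*3 + 1, 3 = 3*1).
1 divides 1, so solutions exist.
Back-substituting, 3*(-2) + 7*(1) = 1.
So 3*(-2) ≡ 1 (mod 7); multiply by 1: y ≡ -2 (mod 7).
Smallest nonnegative: y = -2 mod 7 = 5.

5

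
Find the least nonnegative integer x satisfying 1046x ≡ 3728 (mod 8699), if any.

gcd(8699, 1046):
  8699 = 8×1046 + 331
  1046 = 3×331 + 53
  331 = 6×53 + 13
  53 = 4×13 + 1
  13 = 13×1
so gcd(8699, 1046) = 1.
1 divides 3728, so solutions exist.
Back-substitute for Bézout coefficients:
  1 = 53 - 4×13
  ... = 1046×(657) + 8699×(-79)
So 1046×(657) ≡ 1 (mod 8699); multiply by 3728: x ≡ 2449296 (mod 8699).
Smallest nonnegative: x = 2449296 mod 8699 = 4877.

4877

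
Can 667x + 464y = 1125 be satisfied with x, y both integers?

gcd(667, 464) = 29  (667 = 1*464 + 203, 464 = 2*203 + 58, 203 = 3*58 + 29, 58 = 2*29).
29 does not divide 1125 (remainder 23), so no integer solutions.

no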